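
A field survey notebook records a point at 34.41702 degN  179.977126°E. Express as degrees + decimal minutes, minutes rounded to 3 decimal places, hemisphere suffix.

34° 25.021′ N, 179° 58.628′ E

Lat: fractional part 0.417020 → 25.02120 minutes
Lon: fractional part 0.977126 → 58.62756 minutes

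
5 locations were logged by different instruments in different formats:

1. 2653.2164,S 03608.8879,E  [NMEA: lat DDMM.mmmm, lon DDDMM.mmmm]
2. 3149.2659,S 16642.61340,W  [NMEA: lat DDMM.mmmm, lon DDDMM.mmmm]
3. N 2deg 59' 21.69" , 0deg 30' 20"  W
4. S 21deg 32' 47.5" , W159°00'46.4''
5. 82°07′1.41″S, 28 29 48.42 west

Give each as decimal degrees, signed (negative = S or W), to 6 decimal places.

1. -26.886940, 36.148132
2. -31.821098, -166.710223
3. 2.989358, -0.505556
4. -21.546528, -159.012889
5. -82.117058, -28.496783

Point 1:
  Latitude: split at 2 digits → 26° and 53.2164′; 26 + 53.2164/60 = 26.8869400
  S ⇒ negate
  Lon: degrees = first 3 digits = 36, minutes = 8.8879; 36 + 8.8879/60 = 36.1481317
  E ⇒ keep positive
Point 2:
  φ: split at 2 digits → 31° and 49.2659′; 31 + 49.2659/60 = 31.8210983
  S → negative
  Lon: degrees = first 3 digits = 166, minutes = 42.6134; 166 + 42.6134/60 = 166.7102233
  W ⇒ negate
Point 3:
  Lat: 2° + 59/60 + 21.69/3600 = 2 + 0.983333 + 0.006025 = 2.9893583
  N → positive
  Lon: 0° + 30/60 + 20/3600 = 0 + 0.500000 + 0.005556 = 0.5055556
  W → negative
Point 4:
  Latitude: 21° + 32/60 + 47.5/3600 = 21 + 0.533333 + 0.013194 = 21.5465278
  S ⇒ negate
  Longitude: 159° + 0/60 + 46.4/3600 = 159 + 0.000000 + 0.012889 = 159.0128889
  W → negative
Point 5:
  φ: 82° + 7/60 + 1.41/3600 = 82 + 0.116667 + 0.000392 = 82.1170583
  S ⇒ negate
  Longitude: 28 + 29/60 + 48.42/3600 = 28.4967833
  W → negative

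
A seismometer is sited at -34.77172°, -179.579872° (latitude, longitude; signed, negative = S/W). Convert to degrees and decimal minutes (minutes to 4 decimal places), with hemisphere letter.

34° 46.3032′ S, 179° 34.7923′ W

Latitude is negative → S; |value| = 34.771720
φ: fractional part 0.771720 → 46.303200 minutes
Longitude is negative → W; |value| = 179.579872
λ: 179° + 0.579872 × 60 = 179° 34.792320′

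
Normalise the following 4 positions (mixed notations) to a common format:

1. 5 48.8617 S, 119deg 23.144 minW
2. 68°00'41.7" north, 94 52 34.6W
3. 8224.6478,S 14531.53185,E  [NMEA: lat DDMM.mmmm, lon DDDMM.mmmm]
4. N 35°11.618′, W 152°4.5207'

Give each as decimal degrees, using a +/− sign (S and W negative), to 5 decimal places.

1. -5.81436, -119.38573
2. 68.01158, -94.87628
3. -82.41080, 145.52553
4. 35.19363, -152.07535

Point 1:
  Latitude: 5 + 48.8617/60 = 5.814362
  S ⇒ negate
  Lon: 23.144′ = 0.385733°; total 119.385733
  W → negative
Point 2:
  Lat: 0′ + 41.7″ = 0.69500′; 68 + 0.69500/60 = 68.011583
  N → positive
  Longitude: 52′ + 34.6″ = 52.57667′; 94 + 52.57667/60 = 94.876278
  W → negative
Point 3:
  Lat: degrees = first 2 digits = 82, minutes = 24.6478; 82 + 24.6478/60 = 82.410797
  S ⇒ negate
  Longitude: degrees = first 3 digits = 145, minutes = 31.53185; 145 + 31.53185/60 = 145.525531
  E ⇒ keep positive
Point 4:
  φ: 35 + 11.618/60 = 35.193633
  N ⇒ keep positive
  Longitude: 4.5207′ = 0.075345°; total 152.075345
  W → negative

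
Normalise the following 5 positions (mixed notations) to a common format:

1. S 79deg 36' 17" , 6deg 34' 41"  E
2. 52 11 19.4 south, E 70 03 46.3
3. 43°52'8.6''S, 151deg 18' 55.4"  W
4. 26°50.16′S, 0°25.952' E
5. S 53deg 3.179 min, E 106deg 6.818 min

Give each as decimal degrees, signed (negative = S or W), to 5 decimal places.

1. -79.60472, 6.57806
2. -52.18872, 70.06286
3. -43.86906, -151.31539
4. -26.83600, 0.43253
5. -53.05298, 106.11363

Point 1:
  Latitude: 79° + 36/60 + 17/3600 = 79 + 0.600000 + 0.004722 = 79.604722
  S ⇒ negate
  Longitude: 6 + 34/60 + 41/3600 = 6.578056
  E ⇒ keep positive
Point 2:
  Lat: 11′ + 19.4″ = 11.32333′; 52 + 11.32333/60 = 52.188722
  S ⇒ negate
  Longitude: 3′ + 46.3″ = 3.77167′; 70 + 3.77167/60 = 70.062861
  E ⇒ keep positive
Point 3:
  φ: 52′ + 8.6″ = 52.14333′; 43 + 52.14333/60 = 43.869056
  S → negative
  Longitude: 18′ + 55.4″ = 18.92333′; 151 + 18.92333/60 = 151.315389
  hemisphere W, so the sign is −
Point 4:
  Lat: 26 + 50.16/60 = 26.836000
  hemisphere S, so the sign is −
  Lon: 0 + 25.952/60 = 0.432533
  E ⇒ keep positive
Point 5:
  φ: 53 + 3.179/60 = 53.052983
  hemisphere S, so the sign is −
  λ: 106 + 6.818/60 = 106.113633
  E ⇒ keep positive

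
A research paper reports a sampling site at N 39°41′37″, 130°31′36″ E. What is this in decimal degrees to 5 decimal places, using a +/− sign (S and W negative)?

39.69361, 130.52667

Latitude: 39 + 41/60 + 37/3600 = 39.693611
N ⇒ keep positive
Lon: 130° + 31/60 + 36/3600 = 130 + 0.516667 + 0.010000 = 130.526667
E → positive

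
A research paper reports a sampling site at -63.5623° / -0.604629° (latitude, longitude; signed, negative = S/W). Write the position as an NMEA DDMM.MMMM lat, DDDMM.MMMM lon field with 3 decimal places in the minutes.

6333.738,S / 00036.278,W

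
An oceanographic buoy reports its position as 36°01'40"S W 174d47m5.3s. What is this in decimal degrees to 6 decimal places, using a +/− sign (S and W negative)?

-36.027778, -174.784806

Lat: 36 + 1/60 + 40/3600 = 36.0277778
hemisphere S, so the sign is −
Lon: 47′ + 5.3″ = 47.08833′; 174 + 47.08833/60 = 174.7848056
W → negative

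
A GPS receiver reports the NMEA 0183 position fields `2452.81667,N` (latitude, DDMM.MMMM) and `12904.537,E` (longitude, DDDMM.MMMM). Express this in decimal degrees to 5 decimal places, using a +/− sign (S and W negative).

Lat: degrees = first 2 digits = 24, minutes = 52.81667; 24 + 52.81667/60 = 24.880278
N ⇒ keep positive
λ: degrees = first 3 digits = 129, minutes = 4.537; 129 + 4.537/60 = 129.075617
E → positive

24.88028, 129.07562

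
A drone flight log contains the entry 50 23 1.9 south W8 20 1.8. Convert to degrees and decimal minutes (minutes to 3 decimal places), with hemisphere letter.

Latitude: 23 + 1.9/60 = 23.03167′
Longitude: seconds/60 = 0.03000; minutes = 20 + 0.03000 = 20.03000

50° 23.032′ S, 8° 20.030′ W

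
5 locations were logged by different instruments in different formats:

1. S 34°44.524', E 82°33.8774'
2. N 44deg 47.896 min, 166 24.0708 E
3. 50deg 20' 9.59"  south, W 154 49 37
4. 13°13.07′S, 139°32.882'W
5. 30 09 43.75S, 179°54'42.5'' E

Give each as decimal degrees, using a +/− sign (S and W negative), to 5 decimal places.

Point 1:
  φ: 44.524′ = 0.742067°; total 34.742067
  S → negative
  λ: 82 + 33.8774/60 = 82.564623
  E ⇒ keep positive
Point 2:
  φ: 47.896′ = 0.798267°; total 44.798267
  N ⇒ keep positive
  Lon: 24.0708′ = 0.401180°; total 166.401180
  E ⇒ keep positive
Point 3:
  Lat: 20′ + 9.59″ = 20.15983′; 50 + 20.15983/60 = 50.335997
  S → negative
  Lon: 154 + 49/60 + 37/3600 = 154.826944
  W ⇒ negate
Point 4:
  Latitude: 13 + 13.07/60 = 13.217833
  hemisphere S, so the sign is −
  Lon: 32.882′ = 0.548033°; total 139.548033
  hemisphere W, so the sign is −
Point 5:
  φ: 30 + 9/60 + 43.75/3600 = 30.162153
  S → negative
  λ: 179° + 54/60 + 42.5/3600 = 179 + 0.900000 + 0.011806 = 179.911806
  E → positive

1. -34.74207, 82.56462
2. 44.79827, 166.40118
3. -50.33600, -154.82694
4. -13.21783, -139.54803
5. -30.16215, 179.91181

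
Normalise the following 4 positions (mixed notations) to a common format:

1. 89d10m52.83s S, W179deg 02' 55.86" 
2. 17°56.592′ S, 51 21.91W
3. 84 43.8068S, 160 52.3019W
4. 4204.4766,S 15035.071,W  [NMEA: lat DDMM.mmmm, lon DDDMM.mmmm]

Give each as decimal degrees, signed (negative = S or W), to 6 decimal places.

1. -89.181342, -179.048850
2. -17.943200, -51.365167
3. -84.730113, -160.871698
4. -42.074610, -150.584517

Point 1:
  Lat: 10′ + 52.83″ = 10.88050′; 89 + 10.88050/60 = 89.1813417
  S ⇒ negate
  λ: 179° + 2/60 + 55.86/3600 = 179 + 0.033333 + 0.015517 = 179.0488500
  W → negative
Point 2:
  Latitude: 56.592′ = 0.943200°; total 17.9432000
  hemisphere S, so the sign is −
  Longitude: 21.91′ = 0.365167°; total 51.3651667
  W → negative
Point 3:
  Latitude: 43.8068′ = 0.730113°; total 84.7301133
  S → negative
  Longitude: 160 + 52.3019/60 = 160.8716983
  W ⇒ negate
Point 4:
  φ: split at 2 digits → 42° and 4.4766′; 42 + 4.4766/60 = 42.0746100
  S → negative
  Lon: split at 3 digits → 150° and 35.071′; 150 + 35.071/60 = 150.5845167
  hemisphere W, so the sign is −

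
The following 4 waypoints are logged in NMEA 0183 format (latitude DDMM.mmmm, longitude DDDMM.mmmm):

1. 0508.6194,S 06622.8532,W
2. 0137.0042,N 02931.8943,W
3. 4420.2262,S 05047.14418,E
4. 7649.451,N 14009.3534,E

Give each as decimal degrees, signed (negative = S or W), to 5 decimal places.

1. -5.14366, -66.38089
2. 1.61674, -29.53157
3. -44.33710, 50.78574
4. 76.82418, 140.15589

Point 1:
  Lat: degrees = first 2 digits = 5, minutes = 8.6194; 5 + 8.6194/60 = 5.143657
  S ⇒ negate
  Lon: degrees = first 3 digits = 66, minutes = 22.8532; 66 + 22.8532/60 = 66.380887
  W ⇒ negate
Point 2:
  Latitude: degrees = first 2 digits = 1, minutes = 37.0042; 1 + 37.0042/60 = 1.616737
  N ⇒ keep positive
  Lon: degrees = first 3 digits = 29, minutes = 31.8943; 29 + 31.8943/60 = 29.531572
  W → negative
Point 3:
  φ: split at 2 digits → 44° and 20.2262′; 44 + 20.2262/60 = 44.337103
  S ⇒ negate
  λ: degrees = first 3 digits = 50, minutes = 47.14418; 50 + 47.14418/60 = 50.785736
  E → positive
Point 4:
  Lat: split at 2 digits → 76° and 49.451′; 76 + 49.451/60 = 76.824183
  N → positive
  λ: split at 3 digits → 140° and 9.3534′; 140 + 9.3534/60 = 140.155890
  E ⇒ keep positive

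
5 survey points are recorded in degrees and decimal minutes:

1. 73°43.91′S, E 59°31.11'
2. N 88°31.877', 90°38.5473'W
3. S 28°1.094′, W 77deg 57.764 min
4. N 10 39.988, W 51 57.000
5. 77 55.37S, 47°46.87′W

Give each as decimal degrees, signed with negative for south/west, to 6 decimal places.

1. -73.731833, 59.518500
2. 88.531283, -90.642455
3. -28.018233, -77.962733
4. 10.666467, -51.950000
5. -77.922833, -47.781167

Point 1:
  Latitude: 43.91′ = 0.731833°; total 73.7318333
  S ⇒ negate
  Longitude: 31.11′ = 0.518500°; total 59.5185000
  E ⇒ keep positive
Point 2:
  Latitude: 88 + 31.877/60 = 88.5312833
  N ⇒ keep positive
  λ: 38.5473′ = 0.642455°; total 90.6424550
  W ⇒ negate
Point 3:
  Lat: 1.094′ = 0.018233°; total 28.0182333
  S ⇒ negate
  λ: 57.764′ = 0.962733°; total 77.9627333
  hemisphere W, so the sign is −
Point 4:
  Lat: 39.988′ = 0.666467°; total 10.6664667
  N → positive
  Lon: 51 + 57/60 = 51.9500000
  hemisphere W, so the sign is −
Point 5:
  Latitude: 55.37′ = 0.922833°; total 77.9228333
  hemisphere S, so the sign is −
  λ: 46.87′ = 0.781167°; total 47.7811667
  W ⇒ negate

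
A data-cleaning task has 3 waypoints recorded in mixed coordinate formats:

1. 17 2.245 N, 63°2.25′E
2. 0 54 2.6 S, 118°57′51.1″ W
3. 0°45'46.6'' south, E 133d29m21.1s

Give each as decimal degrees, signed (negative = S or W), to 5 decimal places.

1. 17.03742, 63.03750
2. -0.90072, -118.96419
3. -0.76294, 133.48919

Point 1:
  Lat: 2.245′ = 0.037417°; total 17.037417
  N → positive
  λ: 2.25′ = 0.037500°; total 63.037500
  E → positive
Point 2:
  Lat: 0 + 54/60 + 2.6/3600 = 0.900722
  S → negative
  λ: 57′ + 51.1″ = 57.85167′; 118 + 57.85167/60 = 118.964194
  W ⇒ negate
Point 3:
  φ: 0° + 45/60 + 46.6/3600 = 0 + 0.750000 + 0.012944 = 0.762944
  S ⇒ negate
  Lon: 133° + 29/60 + 21.1/3600 = 133 + 0.483333 + 0.005861 = 133.489194
  E → positive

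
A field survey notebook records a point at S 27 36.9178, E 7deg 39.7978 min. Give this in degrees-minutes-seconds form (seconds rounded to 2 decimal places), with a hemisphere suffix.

27°36′55.07″ S, 7°39′47.87″ E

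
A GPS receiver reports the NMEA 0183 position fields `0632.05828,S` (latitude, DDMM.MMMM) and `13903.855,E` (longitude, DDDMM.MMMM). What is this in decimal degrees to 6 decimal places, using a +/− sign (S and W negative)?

-6.534305, 139.064250

φ: split at 2 digits → 06° and 32.05828′; 6 + 32.05828/60 = 6.5343047
S ⇒ negate
λ: degrees = first 3 digits = 139, minutes = 3.855; 139 + 3.855/60 = 139.0642500
E ⇒ keep positive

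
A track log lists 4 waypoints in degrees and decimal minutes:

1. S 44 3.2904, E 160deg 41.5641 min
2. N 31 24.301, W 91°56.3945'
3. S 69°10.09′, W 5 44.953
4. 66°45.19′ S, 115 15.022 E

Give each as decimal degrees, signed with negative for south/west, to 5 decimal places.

1. -44.05484, 160.69274
2. 31.40502, -91.93991
3. -69.16817, -5.74922
4. -66.75317, 115.25037

Point 1:
  Lat: 3.2904′ = 0.054840°; total 44.054840
  hemisphere S, so the sign is −
  Lon: 41.5641′ = 0.692735°; total 160.692735
  E ⇒ keep positive
Point 2:
  φ: 24.301′ = 0.405017°; total 31.405017
  N → positive
  Longitude: 91 + 56.3945/60 = 91.939908
  hemisphere W, so the sign is −
Point 3:
  Latitude: 69 + 10.09/60 = 69.168167
  hemisphere S, so the sign is −
  λ: 44.953′ = 0.749217°; total 5.749217
  W → negative
Point 4:
  φ: 45.19′ = 0.753167°; total 66.753167
  S ⇒ negate
  Longitude: 115 + 15.022/60 = 115.250367
  E ⇒ keep positive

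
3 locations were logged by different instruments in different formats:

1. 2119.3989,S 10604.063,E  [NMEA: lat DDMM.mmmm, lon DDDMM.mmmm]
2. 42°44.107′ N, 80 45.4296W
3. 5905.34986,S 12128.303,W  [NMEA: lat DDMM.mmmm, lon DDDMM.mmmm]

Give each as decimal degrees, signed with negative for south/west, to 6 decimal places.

1. -21.323315, 106.067717
2. 42.735117, -80.757160
3. -59.089164, -121.471717

Point 1:
  Latitude: split at 2 digits → 21° and 19.3989′; 21 + 19.3989/60 = 21.3233150
  S ⇒ negate
  Longitude: degrees = first 3 digits = 106, minutes = 4.063; 106 + 4.063/60 = 106.0677167
  E ⇒ keep positive
Point 2:
  Latitude: 42 + 44.107/60 = 42.7351167
  N → positive
  Lon: 45.4296′ = 0.757160°; total 80.7571600
  W → negative
Point 3:
  Latitude: degrees = first 2 digits = 59, minutes = 5.34986; 59 + 5.34986/60 = 59.0891643
  hemisphere S, so the sign is −
  λ: split at 3 digits → 121° and 28.303′; 121 + 28.303/60 = 121.4717167
  W → negative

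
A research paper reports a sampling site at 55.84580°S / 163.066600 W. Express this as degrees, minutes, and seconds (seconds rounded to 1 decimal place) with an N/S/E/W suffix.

Latitude: 0.845800° → 50.74800′; 0.74800 × 60 = 44.880″
Longitude: 0.066600° → 3.99600′; 0.99600 × 60 = 59.760″

55°50′44.9″ S, 163°03′59.8″ W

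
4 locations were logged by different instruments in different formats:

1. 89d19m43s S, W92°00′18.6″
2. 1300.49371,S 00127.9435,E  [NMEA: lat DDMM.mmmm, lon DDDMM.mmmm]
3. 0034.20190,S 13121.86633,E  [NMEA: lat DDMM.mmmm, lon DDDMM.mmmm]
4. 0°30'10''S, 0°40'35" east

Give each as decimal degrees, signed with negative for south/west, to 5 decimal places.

1. -89.32861, -92.00517
2. -13.00823, 1.46573
3. -0.57003, 131.36444
4. -0.50278, 0.67639

Point 1:
  Latitude: 89 + 19/60 + 43/3600 = 89.328611
  S ⇒ negate
  λ: 0′ + 18.6″ = 0.31000′; 92 + 0.31000/60 = 92.005167
  W ⇒ negate
Point 2:
  φ: split at 2 digits → 13° and 0.49371′; 13 + 0.49371/60 = 13.008229
  S → negative
  λ: split at 3 digits → 001° and 27.9435′; 1 + 27.9435/60 = 1.465725
  E → positive
Point 3:
  Latitude: split at 2 digits → 00° and 34.2019′; 0 + 34.2019/60 = 0.570032
  hemisphere S, so the sign is −
  Longitude: degrees = first 3 digits = 131, minutes = 21.86633; 131 + 21.86633/60 = 131.364439
  E ⇒ keep positive
Point 4:
  Lat: 0 + 30/60 + 10/3600 = 0.502778
  S → negative
  Longitude: 0 + 40/60 + 35/3600 = 0.676389
  E ⇒ keep positive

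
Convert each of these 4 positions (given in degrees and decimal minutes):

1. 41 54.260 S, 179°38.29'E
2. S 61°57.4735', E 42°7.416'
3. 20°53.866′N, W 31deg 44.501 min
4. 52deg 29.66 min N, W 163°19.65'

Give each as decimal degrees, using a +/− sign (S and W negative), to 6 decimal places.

Point 1:
  φ: 54.26′ = 0.904333°; total 41.9043333
  hemisphere S, so the sign is −
  Longitude: 179 + 38.29/60 = 179.6381667
  E → positive
Point 2:
  φ: 57.4735′ = 0.957892°; total 61.9578917
  S ⇒ negate
  λ: 42 + 7.416/60 = 42.1236000
  E → positive
Point 3:
  Lat: 20 + 53.866/60 = 20.8977667
  N → positive
  Longitude: 31 + 44.501/60 = 31.7416833
  W → negative
Point 4:
  φ: 52 + 29.66/60 = 52.4943333
  N ⇒ keep positive
  Lon: 19.65′ = 0.327500°; total 163.3275000
  W ⇒ negate

1. -41.904333, 179.638167
2. -61.957892, 42.123600
3. 20.897767, -31.741683
4. 52.494333, -163.327500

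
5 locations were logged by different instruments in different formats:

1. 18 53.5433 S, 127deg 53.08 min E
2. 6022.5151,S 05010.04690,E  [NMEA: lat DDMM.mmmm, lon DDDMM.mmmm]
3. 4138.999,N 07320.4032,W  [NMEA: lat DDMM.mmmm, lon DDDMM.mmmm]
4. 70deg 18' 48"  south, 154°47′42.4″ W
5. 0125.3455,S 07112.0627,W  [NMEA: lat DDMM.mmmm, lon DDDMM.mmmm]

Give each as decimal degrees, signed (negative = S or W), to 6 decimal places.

1. -18.892388, 127.884667
2. -60.375252, 50.167448
3. 41.649983, -73.340053
4. -70.313333, -154.795111
5. -1.422425, -71.201045

Point 1:
  φ: 18 + 53.5433/60 = 18.8923883
  hemisphere S, so the sign is −
  Lon: 53.08′ = 0.884667°; total 127.8846667
  E → positive
Point 2:
  φ: split at 2 digits → 60° and 22.5151′; 60 + 22.5151/60 = 60.3752517
  hemisphere S, so the sign is −
  Longitude: split at 3 digits → 050° and 10.0469′; 50 + 10.0469/60 = 50.1674483
  E → positive
Point 3:
  Latitude: degrees = first 2 digits = 41, minutes = 38.999; 41 + 38.999/60 = 41.6499833
  N → positive
  Longitude: split at 3 digits → 073° and 20.4032′; 73 + 20.4032/60 = 73.3400533
  W → negative
Point 4:
  φ: 70° + 18/60 + 48/3600 = 70 + 0.300000 + 0.013333 = 70.3133333
  S → negative
  λ: 154 + 47/60 + 42.4/3600 = 154.7951111
  hemisphere W, so the sign is −
Point 5:
  φ: split at 2 digits → 01° and 25.3455′; 1 + 25.3455/60 = 1.4224250
  S → negative
  λ: split at 3 digits → 071° and 12.0627′; 71 + 12.0627/60 = 71.2010450
  W ⇒ negate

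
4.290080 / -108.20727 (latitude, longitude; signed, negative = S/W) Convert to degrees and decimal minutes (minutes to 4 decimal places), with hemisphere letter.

φ: minutes = (4.290080 − 4) × 60 = 17.404800
Longitude is negative → W; |value| = 108.207270
λ: fractional part 0.207270 → 12.436200 minutes

4° 17.4048′ N, 108° 12.4362′ W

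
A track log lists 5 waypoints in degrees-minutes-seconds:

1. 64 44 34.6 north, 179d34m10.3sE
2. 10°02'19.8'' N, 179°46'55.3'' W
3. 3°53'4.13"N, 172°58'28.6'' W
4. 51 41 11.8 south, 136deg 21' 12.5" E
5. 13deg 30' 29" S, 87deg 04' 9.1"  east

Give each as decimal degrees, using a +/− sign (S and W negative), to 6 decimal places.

1. 64.742944, 179.569528
2. 10.038833, -179.782028
3. 3.884481, -172.974611
4. -51.686611, 136.353472
5. -13.508056, 87.069194

Point 1:
  Latitude: 64° + 44/60 + 34.6/3600 = 64 + 0.733333 + 0.009611 = 64.7429444
  N → positive
  Lon: 179° + 34/60 + 10.3/3600 = 179 + 0.566667 + 0.002861 = 179.5695278
  E → positive
Point 2:
  φ: 2′ + 19.8″ = 2.33000′; 10 + 2.33000/60 = 10.0388333
  N → positive
  Lon: 179° + 46/60 + 55.3/3600 = 179 + 0.766667 + 0.015361 = 179.7820278
  W → negative
Point 3:
  Lat: 3° + 53/60 + 4.13/3600 = 3 + 0.883333 + 0.001147 = 3.8844806
  N → positive
  Longitude: 58′ + 28.6″ = 58.47667′; 172 + 58.47667/60 = 172.9746111
  W → negative
Point 4:
  Latitude: 41′ + 11.8″ = 41.19667′; 51 + 41.19667/60 = 51.6866111
  S → negative
  Lon: 21′ + 12.5″ = 21.20833′; 136 + 21.20833/60 = 136.3534722
  E ⇒ keep positive
Point 5:
  φ: 13° + 30/60 + 29/3600 = 13 + 0.500000 + 0.008056 = 13.5080556
  hemisphere S, so the sign is −
  Lon: 4′ + 9.1″ = 4.15167′; 87 + 4.15167/60 = 87.0691944
  E → positive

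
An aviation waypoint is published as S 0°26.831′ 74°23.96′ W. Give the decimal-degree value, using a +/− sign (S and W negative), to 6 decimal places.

-0.447183, -74.399333

φ: 26.831′ = 0.447183°; total 0.4471833
hemisphere S, so the sign is −
λ: 23.96′ = 0.399333°; total 74.3993333
W → negative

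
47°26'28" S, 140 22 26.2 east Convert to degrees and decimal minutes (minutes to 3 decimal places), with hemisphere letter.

47° 26.467′ S, 140° 22.437′ E

Lat: seconds/60 = 0.46667; minutes = 26 + 0.46667 = 26.46667
Longitude: seconds/60 = 0.43667; minutes = 22 + 0.43667 = 22.43667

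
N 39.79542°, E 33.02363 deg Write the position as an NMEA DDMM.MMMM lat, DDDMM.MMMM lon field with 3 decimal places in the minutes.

3947.725,N / 03301.418,E

Lat: minutes = (39.795420 − 39) × 60 = 47.72520
λ: 33° + 0.023630 × 60 = 33° 1.41780′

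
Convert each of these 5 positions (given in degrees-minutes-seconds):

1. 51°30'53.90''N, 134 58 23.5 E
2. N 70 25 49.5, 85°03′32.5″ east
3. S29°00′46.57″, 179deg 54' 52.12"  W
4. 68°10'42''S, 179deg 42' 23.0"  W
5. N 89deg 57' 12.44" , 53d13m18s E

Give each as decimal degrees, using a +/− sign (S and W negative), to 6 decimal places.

1. 51.514972, 134.973194
2. 70.430417, 85.059028
3. -29.012936, -179.914478
4. -68.178333, -179.706389
5. 89.953456, 53.221667

Point 1:
  Lat: 51° + 30/60 + 53.9/3600 = 51 + 0.500000 + 0.014972 = 51.5149722
  N ⇒ keep positive
  Lon: 134° + 58/60 + 23.5/3600 = 134 + 0.966667 + 0.006528 = 134.9731944
  E → positive
Point 2:
  Lat: 25′ + 49.5″ = 25.82500′; 70 + 25.82500/60 = 70.4304167
  N → positive
  Longitude: 85 + 3/60 + 32.5/3600 = 85.0590278
  E → positive
Point 3:
  φ: 29° + 0/60 + 46.57/3600 = 29 + 0.000000 + 0.012936 = 29.0129361
  hemisphere S, so the sign is −
  λ: 179 + 54/60 + 52.12/3600 = 179.9144778
  hemisphere W, so the sign is −
Point 4:
  Lat: 68° + 10/60 + 42/3600 = 68 + 0.166667 + 0.011667 = 68.1783333
  hemisphere S, so the sign is −
  λ: 179° + 42/60 + 23/3600 = 179 + 0.700000 + 0.006389 = 179.7063889
  W → negative
Point 5:
  Latitude: 89° + 57/60 + 12.44/3600 = 89 + 0.950000 + 0.003456 = 89.9534556
  N ⇒ keep positive
  Longitude: 53 + 13/60 + 18/3600 = 53.2216667
  E → positive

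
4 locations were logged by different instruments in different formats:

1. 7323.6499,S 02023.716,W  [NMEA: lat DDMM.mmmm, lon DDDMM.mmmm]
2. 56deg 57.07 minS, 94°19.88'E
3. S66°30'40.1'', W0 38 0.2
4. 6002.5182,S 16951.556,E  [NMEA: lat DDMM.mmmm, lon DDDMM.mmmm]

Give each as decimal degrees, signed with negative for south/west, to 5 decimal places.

Point 1:
  Latitude: split at 2 digits → 73° and 23.6499′; 73 + 23.6499/60 = 73.394165
  hemisphere S, so the sign is −
  Longitude: degrees = first 3 digits = 20, minutes = 23.716; 20 + 23.716/60 = 20.395267
  W ⇒ negate
Point 2:
  Latitude: 57.07′ = 0.951167°; total 56.951167
  S → negative
  Longitude: 19.88′ = 0.331333°; total 94.331333
  E ⇒ keep positive
Point 3:
  φ: 66 + 30/60 + 40.1/3600 = 66.511139
  S → negative
  Lon: 0 + 38/60 + 0.2/3600 = 0.633389
  W ⇒ negate
Point 4:
  φ: split at 2 digits → 60° and 2.5182′; 60 + 2.5182/60 = 60.041970
  S → negative
  Longitude: split at 3 digits → 169° and 51.556′; 169 + 51.556/60 = 169.859267
  E → positive

1. -73.39417, -20.39527
2. -56.95117, 94.33133
3. -66.51114, -0.63339
4. -60.04197, 169.85927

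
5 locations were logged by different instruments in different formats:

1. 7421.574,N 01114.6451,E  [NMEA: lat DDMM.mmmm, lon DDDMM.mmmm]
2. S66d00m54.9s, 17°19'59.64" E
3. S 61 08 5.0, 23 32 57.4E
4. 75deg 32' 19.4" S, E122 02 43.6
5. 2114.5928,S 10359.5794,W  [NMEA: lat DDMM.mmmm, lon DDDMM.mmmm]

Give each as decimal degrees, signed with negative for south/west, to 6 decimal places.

Point 1:
  φ: degrees = first 2 digits = 74, minutes = 21.574; 74 + 21.574/60 = 74.3595667
  N ⇒ keep positive
  Longitude: split at 3 digits → 011° and 14.6451′; 11 + 14.6451/60 = 11.2440850
  E ⇒ keep positive
Point 2:
  φ: 66° + 0/60 + 54.9/3600 = 66 + 0.000000 + 0.015250 = 66.0152500
  S ⇒ negate
  Lon: 17° + 19/60 + 59.64/3600 = 17 + 0.316667 + 0.016567 = 17.3332333
  E ⇒ keep positive
Point 3:
  φ: 61° + 8/60 + 5/3600 = 61 + 0.133333 + 0.001389 = 61.1347222
  S → negative
  λ: 23° + 32/60 + 57.4/3600 = 23 + 0.533333 + 0.015944 = 23.5492778
  E ⇒ keep positive
Point 4:
  Latitude: 75° + 32/60 + 19.4/3600 = 75 + 0.533333 + 0.005389 = 75.5387222
  S ⇒ negate
  Longitude: 2′ + 43.6″ = 2.72667′; 122 + 2.72667/60 = 122.0454444
  E → positive
Point 5:
  Latitude: split at 2 digits → 21° and 14.5928′; 21 + 14.5928/60 = 21.2432133
  hemisphere S, so the sign is −
  Longitude: degrees = first 3 digits = 103, minutes = 59.5794; 103 + 59.5794/60 = 103.9929900
  W ⇒ negate

1. 74.359567, 11.244085
2. -66.015250, 17.333233
3. -61.134722, 23.549278
4. -75.538722, 122.045444
5. -21.243213, -103.992990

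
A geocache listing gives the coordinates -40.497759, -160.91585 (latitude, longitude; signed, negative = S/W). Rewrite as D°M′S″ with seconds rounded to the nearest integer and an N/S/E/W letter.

40°29′52″ S, 160°54′57″ W

Latitude is negative → S; |value| = 40.497759
Latitude: whole degrees 40; 29.86554′ → 29′ and 51.93″
Longitude is negative → W; |value| = 160.915850
λ: whole degrees 160; 54.95100′ → 54′ and 57.06″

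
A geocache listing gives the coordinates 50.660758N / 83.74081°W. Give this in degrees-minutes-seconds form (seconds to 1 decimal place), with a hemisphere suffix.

Latitude: 0.660758° → 39.64548′; 0.64548 × 60 = 38.729″
Longitude: 0.740810 × 60 = 44.44860′ → 44′, remainder × 60 = 26.916″

50°39′38.7″ N, 83°44′26.9″ W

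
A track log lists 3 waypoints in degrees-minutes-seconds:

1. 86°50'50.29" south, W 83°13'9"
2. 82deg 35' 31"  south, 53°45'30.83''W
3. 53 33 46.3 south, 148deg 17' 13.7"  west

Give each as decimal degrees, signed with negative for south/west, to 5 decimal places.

1. -86.84730, -83.21917
2. -82.59194, -53.75856
3. -53.56286, -148.28714

Point 1:
  Lat: 86° + 50/60 + 50.29/3600 = 86 + 0.833333 + 0.013969 = 86.847303
  S ⇒ negate
  λ: 83 + 13/60 + 9/3600 = 83.219167
  W → negative
Point 2:
  Lat: 35′ + 31″ = 35.51667′; 82 + 35.51667/60 = 82.591944
  S → negative
  Lon: 45′ + 30.83″ = 45.51383′; 53 + 45.51383/60 = 53.758564
  hemisphere W, so the sign is −
Point 3:
  φ: 53 + 33/60 + 46.3/3600 = 53.562861
  S ⇒ negate
  Longitude: 148 + 17/60 + 13.7/3600 = 148.287139
  W → negative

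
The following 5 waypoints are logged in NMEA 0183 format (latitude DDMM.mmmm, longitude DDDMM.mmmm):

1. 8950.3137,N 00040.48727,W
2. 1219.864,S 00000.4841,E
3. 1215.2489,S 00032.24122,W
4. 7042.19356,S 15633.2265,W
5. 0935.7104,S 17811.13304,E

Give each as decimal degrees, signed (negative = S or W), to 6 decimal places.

1. 89.838562, -0.674788
2. -12.331067, 0.008068
3. -12.254148, -0.537354
4. -70.703226, -156.553775
5. -9.595173, 178.185551

Point 1:
  Latitude: split at 2 digits → 89° and 50.3137′; 89 + 50.3137/60 = 89.8385617
  N ⇒ keep positive
  λ: split at 3 digits → 000° and 40.48727′; 0 + 40.48727/60 = 0.6747878
  W ⇒ negate
Point 2:
  φ: degrees = first 2 digits = 12, minutes = 19.864; 12 + 19.864/60 = 12.3310667
  S → negative
  Longitude: split at 3 digits → 000° and 0.4841′; 0 + 0.4841/60 = 0.0080683
  E ⇒ keep positive
Point 3:
  φ: split at 2 digits → 12° and 15.2489′; 12 + 15.2489/60 = 12.2541483
  S → negative
  Longitude: degrees = first 3 digits = 0, minutes = 32.24122; 0 + 32.24122/60 = 0.5373537
  hemisphere W, so the sign is −
Point 4:
  φ: split at 2 digits → 70° and 42.19356′; 70 + 42.19356/60 = 70.7032260
  S ⇒ negate
  Longitude: degrees = first 3 digits = 156, minutes = 33.2265; 156 + 33.2265/60 = 156.5537750
  hemisphere W, so the sign is −
Point 5:
  φ: degrees = first 2 digits = 9, minutes = 35.7104; 9 + 35.7104/60 = 9.5951733
  S ⇒ negate
  Longitude: split at 3 digits → 178° and 11.13304′; 178 + 11.13304/60 = 178.1855507
  E ⇒ keep positive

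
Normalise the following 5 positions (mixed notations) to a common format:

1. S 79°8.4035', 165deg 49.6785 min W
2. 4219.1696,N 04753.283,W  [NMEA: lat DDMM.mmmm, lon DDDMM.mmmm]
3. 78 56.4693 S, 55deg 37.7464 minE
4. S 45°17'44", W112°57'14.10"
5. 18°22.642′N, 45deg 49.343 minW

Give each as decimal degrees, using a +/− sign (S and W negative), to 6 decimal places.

Point 1:
  Latitude: 79 + 8.4035/60 = 79.1400583
  hemisphere S, so the sign is −
  Longitude: 165 + 49.6785/60 = 165.8279750
  W → negative
Point 2:
  φ: degrees = first 2 digits = 42, minutes = 19.1696; 42 + 19.1696/60 = 42.3194933
  N ⇒ keep positive
  Lon: degrees = first 3 digits = 47, minutes = 53.283; 47 + 53.283/60 = 47.8880500
  W ⇒ negate
Point 3:
  Latitude: 56.4693′ = 0.941155°; total 78.9411550
  S → negative
  Lon: 37.7464′ = 0.629107°; total 55.6291067
  E ⇒ keep positive
Point 4:
  φ: 17′ + 44″ = 17.73333′; 45 + 17.73333/60 = 45.2955556
  S ⇒ negate
  Longitude: 112° + 57/60 + 14.1/3600 = 112 + 0.950000 + 0.003917 = 112.9539167
  hemisphere W, so the sign is −
Point 5:
  Latitude: 22.642′ = 0.377367°; total 18.3773667
  N ⇒ keep positive
  Lon: 49.343′ = 0.822383°; total 45.8223833
  hemisphere W, so the sign is −

1. -79.140058, -165.827975
2. 42.319493, -47.888050
3. -78.941155, 55.629107
4. -45.295556, -112.953917
5. 18.377367, -45.822383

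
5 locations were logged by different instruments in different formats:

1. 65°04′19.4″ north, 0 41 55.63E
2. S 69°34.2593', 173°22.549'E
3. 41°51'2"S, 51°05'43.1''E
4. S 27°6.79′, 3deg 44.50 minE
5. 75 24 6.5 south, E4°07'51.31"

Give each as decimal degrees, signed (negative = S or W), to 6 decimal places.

1. 65.072056, 0.698786
2. -69.570988, 173.375817
3. -41.850556, 51.095306
4. -27.113167, 3.741667
5. -75.401806, 4.130919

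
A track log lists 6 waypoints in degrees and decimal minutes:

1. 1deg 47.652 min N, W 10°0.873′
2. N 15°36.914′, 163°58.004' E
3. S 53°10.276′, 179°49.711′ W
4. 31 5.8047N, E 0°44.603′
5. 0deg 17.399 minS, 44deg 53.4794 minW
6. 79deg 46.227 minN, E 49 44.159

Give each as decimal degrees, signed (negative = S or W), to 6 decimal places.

1. 1.794200, -10.014550
2. 15.615233, 163.966733
3. -53.171267, -179.828517
4. 31.096745, 0.743383
5. -0.289983, -44.891323
6. 79.770450, 49.735983

Point 1:
  φ: 1 + 47.652/60 = 1.7942000
  N → positive
  Lon: 0.873′ = 0.014550°; total 10.0145500
  W ⇒ negate
Point 2:
  Latitude: 15 + 36.914/60 = 15.6152333
  N ⇒ keep positive
  Lon: 163 + 58.004/60 = 163.9667333
  E ⇒ keep positive
Point 3:
  Lat: 10.276′ = 0.171267°; total 53.1712667
  hemisphere S, so the sign is −
  Lon: 179 + 49.711/60 = 179.8285167
  W ⇒ negate
Point 4:
  φ: 31 + 5.8047/60 = 31.0967450
  N ⇒ keep positive
  λ: 0 + 44.603/60 = 0.7433833
  E ⇒ keep positive
Point 5:
  Latitude: 0 + 17.399/60 = 0.2899833
  S ⇒ negate
  Longitude: 44 + 53.4794/60 = 44.8913233
  hemisphere W, so the sign is −
Point 6:
  φ: 46.227′ = 0.770450°; total 79.7704500
  N ⇒ keep positive
  λ: 44.159′ = 0.735983°; total 49.7359833
  E → positive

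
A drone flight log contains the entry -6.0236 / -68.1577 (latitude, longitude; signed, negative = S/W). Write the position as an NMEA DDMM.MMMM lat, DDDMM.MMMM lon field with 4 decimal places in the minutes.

0601.4160,S / 06809.4620,W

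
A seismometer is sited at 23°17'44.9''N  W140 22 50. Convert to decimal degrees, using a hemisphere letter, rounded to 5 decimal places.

23.29581° N, 140.38056° W

Latitude: 23 + 17/60 + 44.9/3600 = 23.295806
Lon: 22′ + 50″ = 22.83333′; 140 + 22.83333/60 = 140.380556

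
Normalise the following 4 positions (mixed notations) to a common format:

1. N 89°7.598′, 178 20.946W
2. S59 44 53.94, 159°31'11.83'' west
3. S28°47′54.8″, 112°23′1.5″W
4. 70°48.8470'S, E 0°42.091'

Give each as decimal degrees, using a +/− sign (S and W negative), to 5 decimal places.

1. 89.12663, -178.34910
2. -59.74832, -159.51995
3. -28.79856, -112.38375
4. -70.81412, 0.70152

Point 1:
  Lat: 89 + 7.598/60 = 89.126633
  N → positive
  Lon: 20.946′ = 0.349100°; total 178.349100
  W ⇒ negate
Point 2:
  φ: 59° + 44/60 + 53.94/3600 = 59 + 0.733333 + 0.014983 = 59.748317
  hemisphere S, so the sign is −
  Longitude: 159° + 31/60 + 11.83/3600 = 159 + 0.516667 + 0.003286 = 159.519953
  hemisphere W, so the sign is −
Point 3:
  φ: 28 + 47/60 + 54.8/3600 = 28.798556
  S → negative
  λ: 23′ + 1.5″ = 23.02500′; 112 + 23.02500/60 = 112.383750
  W → negative
Point 4:
  Lat: 48.847′ = 0.814117°; total 70.814117
  hemisphere S, so the sign is −
  Longitude: 0 + 42.091/60 = 0.701517
  E ⇒ keep positive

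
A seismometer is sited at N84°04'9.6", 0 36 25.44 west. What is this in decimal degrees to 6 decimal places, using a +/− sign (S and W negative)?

84.069333, -0.607067

φ: 4′ + 9.6″ = 4.16000′; 84 + 4.16000/60 = 84.0693333
N → positive
Lon: 36′ + 25.44″ = 36.42400′; 0 + 36.42400/60 = 0.6070667
W → negative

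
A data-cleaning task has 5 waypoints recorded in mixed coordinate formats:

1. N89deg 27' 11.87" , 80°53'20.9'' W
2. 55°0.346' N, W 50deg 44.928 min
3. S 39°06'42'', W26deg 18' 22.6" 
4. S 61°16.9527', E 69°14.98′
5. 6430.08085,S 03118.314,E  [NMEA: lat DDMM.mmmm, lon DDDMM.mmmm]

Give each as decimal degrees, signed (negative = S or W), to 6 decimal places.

1. 89.453297, -80.889139
2. 55.005767, -50.748800
3. -39.111667, -26.306278
4. -61.282545, 69.249667
5. -64.501348, 31.305233

Point 1:
  Latitude: 89° + 27/60 + 11.87/3600 = 89 + 0.450000 + 0.003297 = 89.4532972
  N ⇒ keep positive
  Lon: 80° + 53/60 + 20.9/3600 = 80 + 0.883333 + 0.005806 = 80.8891389
  W ⇒ negate
Point 2:
  φ: 0.346′ = 0.005767°; total 55.0057667
  N ⇒ keep positive
  λ: 44.928′ = 0.748800°; total 50.7488000
  W ⇒ negate
Point 3:
  Latitude: 39 + 6/60 + 42/3600 = 39.1116667
  S ⇒ negate
  Longitude: 26° + 18/60 + 22.6/3600 = 26 + 0.300000 + 0.006278 = 26.3062778
  hemisphere W, so the sign is −
Point 4:
  Lat: 16.9527′ = 0.282545°; total 61.2825450
  S → negative
  Longitude: 69 + 14.98/60 = 69.2496667
  E ⇒ keep positive
Point 5:
  Latitude: degrees = first 2 digits = 64, minutes = 30.08085; 64 + 30.08085/60 = 64.5013475
  S → negative
  Longitude: degrees = first 3 digits = 31, minutes = 18.314; 31 + 18.314/60 = 31.3052333
  E → positive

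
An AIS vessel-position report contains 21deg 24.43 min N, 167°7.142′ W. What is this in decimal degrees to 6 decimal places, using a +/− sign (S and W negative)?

21.407167, -167.119033

Latitude: 21 + 24.43/60 = 21.4071667
N → positive
λ: 7.142′ = 0.119033°; total 167.1190333
W → negative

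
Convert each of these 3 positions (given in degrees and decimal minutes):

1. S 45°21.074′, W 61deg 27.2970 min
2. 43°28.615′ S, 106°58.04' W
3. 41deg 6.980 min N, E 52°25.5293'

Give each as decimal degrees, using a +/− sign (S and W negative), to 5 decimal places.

Point 1:
  Lat: 45 + 21.074/60 = 45.351233
  S ⇒ negate
  Lon: 27.297′ = 0.454950°; total 61.454950
  W → negative
Point 2:
  Lat: 28.615′ = 0.476917°; total 43.476917
  S → negative
  λ: 58.04′ = 0.967333°; total 106.967333
  W → negative
Point 3:
  φ: 6.98′ = 0.116333°; total 41.116333
  N → positive
  Lon: 52 + 25.5293/60 = 52.425488
  E → positive

1. -45.35123, -61.45495
2. -43.47692, -106.96733
3. 41.11633, 52.42549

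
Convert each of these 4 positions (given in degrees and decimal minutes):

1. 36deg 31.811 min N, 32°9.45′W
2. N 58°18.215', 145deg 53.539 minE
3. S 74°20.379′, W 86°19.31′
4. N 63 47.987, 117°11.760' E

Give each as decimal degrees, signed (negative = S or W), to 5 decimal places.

Point 1:
  Latitude: 36 + 31.811/60 = 36.530183
  N ⇒ keep positive
  Lon: 32 + 9.45/60 = 32.157500
  hemisphere W, so the sign is −
Point 2:
  Lat: 18.215′ = 0.303583°; total 58.303583
  N → positive
  Lon: 145 + 53.539/60 = 145.892317
  E → positive
Point 3:
  Latitude: 20.379′ = 0.339650°; total 74.339650
  hemisphere S, so the sign is −
  λ: 86 + 19.31/60 = 86.321833
  hemisphere W, so the sign is −
Point 4:
  Latitude: 47.987′ = 0.799783°; total 63.799783
  N ⇒ keep positive
  Lon: 117 + 11.76/60 = 117.196000
  E ⇒ keep positive

1. 36.53018, -32.15750
2. 58.30358, 145.89232
3. -74.33965, -86.32183
4. 63.79978, 117.19600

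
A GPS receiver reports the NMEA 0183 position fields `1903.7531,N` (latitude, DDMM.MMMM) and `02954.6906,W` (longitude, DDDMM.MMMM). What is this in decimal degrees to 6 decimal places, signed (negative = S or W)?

Latitude: degrees = first 2 digits = 19, minutes = 3.7531; 19 + 3.7531/60 = 19.0625517
N → positive
Longitude: degrees = first 3 digits = 29, minutes = 54.6906; 29 + 54.6906/60 = 29.9115100
hemisphere W, so the sign is −

19.062552, -29.911510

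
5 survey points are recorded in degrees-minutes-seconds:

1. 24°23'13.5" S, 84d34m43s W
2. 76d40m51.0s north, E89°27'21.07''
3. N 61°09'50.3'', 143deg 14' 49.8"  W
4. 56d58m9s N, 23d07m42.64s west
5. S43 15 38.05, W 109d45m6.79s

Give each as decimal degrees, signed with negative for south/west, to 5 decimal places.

Point 1:
  Latitude: 24 + 23/60 + 13.5/3600 = 24.387083
  hemisphere S, so the sign is −
  Lon: 34′ + 43″ = 34.71667′; 84 + 34.71667/60 = 84.578611
  W ⇒ negate
Point 2:
  Latitude: 76 + 40/60 + 51/3600 = 76.680833
  N ⇒ keep positive
  λ: 89 + 27/60 + 21.07/3600 = 89.455853
  E ⇒ keep positive
Point 3:
  φ: 61 + 9/60 + 50.3/3600 = 61.163972
  N ⇒ keep positive
  Lon: 14′ + 49.8″ = 14.83000′; 143 + 14.83000/60 = 143.247167
  hemisphere W, so the sign is −
Point 4:
  φ: 58′ + 9″ = 58.15000′; 56 + 58.15000/60 = 56.969167
  N → positive
  Longitude: 23 + 7/60 + 42.64/3600 = 23.128511
  W ⇒ negate
Point 5:
  Lat: 43 + 15/60 + 38.05/3600 = 43.260569
  S ⇒ negate
  Lon: 109 + 45/60 + 6.79/3600 = 109.751886
  W → negative

1. -24.38708, -84.57861
2. 76.68083, 89.45585
3. 61.16397, -143.24717
4. 56.96917, -23.12851
5. -43.26057, -109.75189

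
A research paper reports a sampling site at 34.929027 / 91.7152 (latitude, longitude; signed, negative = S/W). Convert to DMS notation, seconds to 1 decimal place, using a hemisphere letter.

34°55′44.5″ N, 91°42′54.7″ E

Latitude: 0.929027° → 55.74162′; 0.74162 × 60 = 44.497″
Lon: 0.715200 × 60 = 42.91200′ → 42′, remainder × 60 = 54.720″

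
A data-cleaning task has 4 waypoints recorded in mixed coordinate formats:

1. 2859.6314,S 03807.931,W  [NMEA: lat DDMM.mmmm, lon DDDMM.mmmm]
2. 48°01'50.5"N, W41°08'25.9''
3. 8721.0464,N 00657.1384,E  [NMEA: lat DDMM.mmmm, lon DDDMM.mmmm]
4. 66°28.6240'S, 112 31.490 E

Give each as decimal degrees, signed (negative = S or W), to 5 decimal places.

1. -28.99386, -38.13218
2. 48.03069, -41.14053
3. 87.35077, 6.95231
4. -66.47707, 112.52483

Point 1:
  Lat: degrees = first 2 digits = 28, minutes = 59.6314; 28 + 59.6314/60 = 28.993857
  S → negative
  Longitude: split at 3 digits → 038° and 7.931′; 38 + 7.931/60 = 38.132183
  W ⇒ negate
Point 2:
  φ: 48° + 1/60 + 50.5/3600 = 48 + 0.016667 + 0.014028 = 48.030694
  N ⇒ keep positive
  Longitude: 8′ + 25.9″ = 8.43167′; 41 + 8.43167/60 = 41.140528
  W ⇒ negate
Point 3:
  Latitude: degrees = first 2 digits = 87, minutes = 21.0464; 87 + 21.0464/60 = 87.350773
  N ⇒ keep positive
  λ: degrees = first 3 digits = 6, minutes = 57.1384; 6 + 57.1384/60 = 6.952307
  E → positive
Point 4:
  Latitude: 28.624′ = 0.477067°; total 66.477067
  S → negative
  Longitude: 31.49′ = 0.524833°; total 112.524833
  E ⇒ keep positive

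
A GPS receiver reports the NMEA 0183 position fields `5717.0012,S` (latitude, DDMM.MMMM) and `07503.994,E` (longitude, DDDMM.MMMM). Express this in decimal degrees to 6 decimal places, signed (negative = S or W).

Latitude: split at 2 digits → 57° and 17.0012′; 57 + 17.0012/60 = 57.2833533
hemisphere S, so the sign is −
Longitude: split at 3 digits → 075° and 3.994′; 75 + 3.994/60 = 75.0665667
E ⇒ keep positive

-57.283353, 75.066567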